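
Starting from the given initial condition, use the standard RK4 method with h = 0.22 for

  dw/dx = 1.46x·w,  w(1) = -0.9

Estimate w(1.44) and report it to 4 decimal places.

-1.9704

RK4: k1 = f(x_n, w_n); k2 = f(x_n + h/2, w_n + (h/2)·k1); k3 = f(x_n + h/2, w_n + (h/2)·k2); k4 = f(x_n + h, w_n + h·k3); w_{n+1} = w_n + (h/6)·(k1 + 2k2 + 2k3 + k4).
x=1.000000, w=-0.900000:
  k1 = f(1.000000, -0.900000) = -1.314000
  k2 = f(1.110000, -1.044540) = -1.692782
  k3 = f(1.110000, -1.086206) = -1.760305
  k4 = f(1.220000, -1.287267) = -2.292880
  w ← -0.900000 + (0.22/6)·(k1 + 2k2 + 2k3 + k4) = -1.285479
x=1.220000, w=-1.285479:
  k1 = f(1.220000, -1.285479) = -2.289695
  k2 = f(1.330000, -1.537345) = -2.985217
  k3 = f(1.330000, -1.613852) = -3.133779
  k4 = f(1.440000, -1.974910) = -4.152051
  w ← -1.285479 + (0.22/6)·(k1 + 2k2 + 2k3 + k4) = -1.970402
w(1.44) ≈ -1.9704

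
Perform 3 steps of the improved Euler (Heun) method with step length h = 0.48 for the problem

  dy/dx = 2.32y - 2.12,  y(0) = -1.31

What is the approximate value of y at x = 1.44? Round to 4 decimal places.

Heun: k1 = f(x_n, y_n); k2 = f(x_n + h, y_n + h·k1); y_{n+1} = y_n + (h/2)·(k1 + k2).
x=0.000000, y=-1.310000:
  k1 = f(0.000000, -1.310000) = -5.159200
  k2 = f(0.480000, -3.786416) = -10.904485
  y ← -1.310000 + (0.48/2)·(-5.159200 + (-10.904485)) = -5.165284
x=0.480000, y=-5.165284:
  k1 = f(0.480000, -5.165284) = -14.103460
  k2 = f(0.960000, -11.934945) = -29.809073
  y ← -5.165284 + (0.48/2)·(-14.103460 + (-29.809073)) = -15.704292
x=0.960000, y=-15.704292:
  k1 = f(0.960000, -15.704292) = -38.553958
  k2 = f(1.440000, -34.210192) = -81.487646
  y ← -15.704292 + (0.48/2)·(-38.553958 + (-81.487646)) = -44.514277
y(1.44) ≈ -44.5143

-44.5143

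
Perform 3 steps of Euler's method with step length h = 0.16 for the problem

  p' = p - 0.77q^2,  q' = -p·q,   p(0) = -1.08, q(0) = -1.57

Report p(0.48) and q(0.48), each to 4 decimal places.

Euler on (p,q): p_{n+1} = p_n + h·p', q_{n+1} = q_n + h·q'.
0.000000: (-1.080000, -1.570000); f=(-2.977973, -1.695600) → (-1.556476, -1.841296)
0.160000: (-1.556476, -1.841296); f=(-4.167061, -2.865932) → (-2.223205, -2.299845)
0.320000: (-2.223205, -2.299845); f=(-6.295957, -5.113028) → (-3.230559, -3.117930)
(p(0.48), q(0.48)) ≈ (-3.2306, -3.1179)

-3.2306, -3.1179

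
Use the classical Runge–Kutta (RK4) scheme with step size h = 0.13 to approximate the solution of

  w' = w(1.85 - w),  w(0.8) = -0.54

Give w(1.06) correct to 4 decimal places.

-1.0656

RK4: k1 = f(x_n, w_n); k2 = f(x_n + h/2, w_n + (h/2)·k1); k3 = f(x_n + h/2, w_n + (h/2)·k2); k4 = f(x_n + h, w_n + h·k3); w_{n+1} = w_n + (h/6)·(k1 + 2k2 + 2k3 + k4).
x=0.800000, w=-0.540000:
  k1 = f(0.800000, -0.540000) = -1.290600
  k2 = f(0.865000, -0.623889) = -1.543432
  k3 = f(0.865000, -0.640323) = -1.594611
  k4 = f(0.930000, -0.747299) = -1.940961
  w ← -0.540000 + (0.13/6)·(k1 + 2k2 + 2k3 + k4) = -0.745999
x=0.930000, w=-0.745999:
  k1 = f(0.930000, -0.745999) = -1.936613
  k2 = f(0.995000, -0.871879) = -2.373149
  k3 = f(0.995000, -0.900254) = -2.475926
  k4 = f(1.060000, -1.067869) = -3.115904
  w ← -0.745999 + (0.13/6)·(k1 + 2k2 + 2k3 + k4) = -1.065597
w(1.06) ≈ -1.0656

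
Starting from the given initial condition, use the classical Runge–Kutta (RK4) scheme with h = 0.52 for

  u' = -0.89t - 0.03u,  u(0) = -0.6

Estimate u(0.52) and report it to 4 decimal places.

RK4: k1 = f(t_n, u_n); k2 = f(t_n + h/2, u_n + (h/2)·k1); k3 = f(t_n + h/2, u_n + (h/2)·k2); k4 = f(t_n + h, u_n + h·k3); u_{n+1} = u_n + (h/6)·(k1 + 2k2 + 2k3 + k4).
t=0.000000, u=-0.600000:
  k1 = f(0.000000, -0.600000) = 0.018000
  k2 = f(0.260000, -0.595320) = -0.213540
  k3 = f(0.260000, -0.655521) = -0.211734
  k4 = f(0.520000, -0.710102) = -0.441497
  u ← -0.600000 + (0.52/6)·(k1 + 2k2 + 2k3 + k4) = -0.710417
u(0.52) ≈ -0.7104

-0.7104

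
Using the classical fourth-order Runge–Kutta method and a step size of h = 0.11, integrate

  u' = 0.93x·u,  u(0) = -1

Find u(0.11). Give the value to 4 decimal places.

-1.0056

RK4: k1 = f(x_n, u_n); k2 = f(x_n + h/2, u_n + (h/2)·k1); k3 = f(x_n + h/2, u_n + (h/2)·k2); k4 = f(x_n + h, u_n + h·k3); u_{n+1} = u_n + (h/6)·(k1 + 2k2 + 2k3 + k4).
x=0.000000, u=-1.000000:
  k1 = f(0.000000, -1.000000) = 0.000000
  k2 = f(0.055000, -1.000000) = -0.051150
  k3 = f(0.055000, -1.002813) = -0.051294
  k4 = f(0.110000, -1.005642) = -0.102877
  u ← -1.000000 + (0.11/6)·(k1 + 2k2 + 2k3 + k4) = -1.005642
u(0.11) ≈ -1.0056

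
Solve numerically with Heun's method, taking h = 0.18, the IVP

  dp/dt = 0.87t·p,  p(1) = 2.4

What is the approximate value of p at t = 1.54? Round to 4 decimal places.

Heun: k1 = f(t_n, p_n); k2 = f(t_n + h, p_n + h·k1); p_{n+1} = p_n + (h/2)·(k1 + k2).
t=1.000000, p=2.400000:
  k1 = f(1.000000, 2.400000) = 2.088000
  k2 = f(1.180000, 2.775840) = 2.849677
  p ← 2.400000 + (0.18/2)·(2.088000 + 2.849677) = 2.844391
t=1.180000, p=2.844391:
  k1 = f(1.180000, 2.844391) = 2.920052
  k2 = f(1.360000, 3.370000) = 3.987384
  p ← 2.844391 + (0.18/2)·(2.920052 + 3.987384) = 3.466060
t=1.360000, p=3.466060:
  k1 = f(1.360000, 3.466060) = 4.101042
  k2 = f(1.540000, 4.204248) = 5.632851
  p ← 3.466060 + (0.18/2)·(4.101042 + 5.632851) = 4.342111
p(1.54) ≈ 4.3421

4.3421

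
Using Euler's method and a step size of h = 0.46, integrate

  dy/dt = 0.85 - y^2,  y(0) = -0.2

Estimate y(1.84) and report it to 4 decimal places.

0.8971

Euler: y_{n+1} = y_n + h·f(t_n, y_n).
t=0.000000, y=-0.200000: f=0.810000 → y ← -0.200000 + 0.46·0.810000 = 0.172600
t=0.460000, y=0.172600: f=0.820209 → y ← 0.172600 + 0.46·0.820209 = 0.549896
t=0.920000, y=0.549896: f=0.547614 → y ← 0.549896 + 0.46·0.547614 = 0.801799
t=1.380000, y=0.801799: f=0.207119 → y ← 0.801799 + 0.46·0.207119 = 0.897073
y(1.84) ≈ 0.8971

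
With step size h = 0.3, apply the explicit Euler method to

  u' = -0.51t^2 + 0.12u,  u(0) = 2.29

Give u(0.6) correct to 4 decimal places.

Euler: u_{n+1} = u_n + h·f(t_n, u_n).
t=0.000000, u=2.290000: f=0.274800 → u ← 2.290000 + 0.3·0.274800 = 2.372440
t=0.300000, u=2.372440: f=0.238793 → u ← 2.372440 + 0.3·0.238793 = 2.444078
u(0.6) ≈ 2.4441

2.4441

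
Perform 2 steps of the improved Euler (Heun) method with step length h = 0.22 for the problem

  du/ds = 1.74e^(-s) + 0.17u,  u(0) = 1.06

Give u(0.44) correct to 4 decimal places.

Heun: k1 = f(s_n, u_n); k2 = f(s_n + h, u_n + h·k1); u_{n+1} = u_n + (h/2)·(k1 + k2).
s=0.000000, u=1.060000:
  k1 = f(0.000000, 1.060000) = 1.920200
  k2 = f(0.220000, 1.482444) = 1.648398
  u ← 1.060000 + (0.22/2)·(1.920200 + 1.648398) = 1.452546
s=0.220000, u=1.452546:
  k1 = f(0.220000, 1.452546) = 1.643315
  k2 = f(0.440000, 1.814075) = 1.429016
  u ← 1.452546 + (0.22/2)·(1.643315 + 1.429016) = 1.790502
u(0.44) ≈ 1.7905

1.7905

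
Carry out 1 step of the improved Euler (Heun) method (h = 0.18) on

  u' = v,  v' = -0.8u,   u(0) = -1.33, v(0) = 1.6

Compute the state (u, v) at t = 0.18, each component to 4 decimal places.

-1.0248, 1.7708

Heun on (u,v): k1 = f(t_n, state_n); k2 = f(t_n + h, state_n + h·k1); state_{n+1} = state_n + (h/2)·(k1 + k2).
0.000000: (-1.330000, 1.600000)
  k1 = (1.600000, 1.064000)
  predictor → (-1.042000, 1.791520)
  k2 = (1.791520, 0.833600)
  → (-1.024763, 1.770784)
(u(0.18), v(0.18)) ≈ (-1.0248, 1.7708)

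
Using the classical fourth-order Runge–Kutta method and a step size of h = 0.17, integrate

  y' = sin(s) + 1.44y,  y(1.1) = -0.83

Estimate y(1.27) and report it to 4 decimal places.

-0.8822

RK4: k1 = f(s_n, y_n); k2 = f(s_n + h/2, y_n + (h/2)·k1); k3 = f(s_n + h/2, y_n + (h/2)·k2); k4 = f(s_n + h, y_n + h·k3); y_{n+1} = y_n + (h/6)·(k1 + 2k2 + 2k3 + k4).
s=1.100000, y=-0.830000:
  k1 = f(1.100000, -0.830000) = -0.303993
  k2 = f(1.185000, -0.855839) = -0.305910
  k3 = f(1.185000, -0.856002) = -0.306144
  k4 = f(1.270000, -0.882045) = -0.315043
  y ← -0.830000 + (0.17/6)·(k1 + 2k2 + 2k3 + k4) = -0.882222
y(1.27) ≈ -0.8822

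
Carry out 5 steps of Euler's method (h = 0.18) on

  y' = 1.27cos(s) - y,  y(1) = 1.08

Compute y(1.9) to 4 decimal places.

0.5082

Euler: y_{n+1} = y_n + h·f(s_n, y_n).
s=1.000000, y=1.080000: f=-0.393816 → y ← 1.080000 + 0.18·(-0.393816) = 1.009113
s=1.180000, y=1.009113: f=-0.525339 → y ← 1.009113 + 0.18·(-0.525339) = 0.914552
s=1.360000, y=0.914552: f=-0.648819 → y ← 0.914552 + 0.18·(-0.648819) = 0.797765
s=1.540000, y=0.797765: f=-0.758660 → y ← 0.797765 + 0.18·(-0.758660) = 0.661206
s=1.720000, y=0.661206: f=-0.849992 → y ← 0.661206 + 0.18·(-0.849992) = 0.508207
y(1.9) ≈ 0.5082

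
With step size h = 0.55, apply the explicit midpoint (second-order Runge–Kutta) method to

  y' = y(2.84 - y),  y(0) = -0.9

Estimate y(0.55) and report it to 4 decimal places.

-5.5848

Midpoint: k1 = f(t_n, y_n); k2 = f(t_n + h/2, y_n + (h/2)·k1); y_{n+1} = y_n + h·k2.
t=0.000000, y=-0.900000:
  k1 = f(0.000000, -0.900000) = -3.366000
  k2 = f(0.275000, -1.825650) = -8.517844
  y ← -0.900000 + 0.55·(-8.517844) = -5.584814
y(0.55) ≈ -5.5848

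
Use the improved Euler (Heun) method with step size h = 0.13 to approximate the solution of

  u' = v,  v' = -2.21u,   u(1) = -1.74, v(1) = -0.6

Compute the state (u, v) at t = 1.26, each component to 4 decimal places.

-1.7637, 0.4257

Heun on (u,v): k1 = f(t_n, state_n); k2 = f(t_n + h, state_n + h·k1); state_{n+1} = state_n + (h/2)·(k1 + k2).
1.000000: (-1.740000, -0.600000)
  k1 = (-0.600000, 3.845400)
  predictor → (-1.818000, -0.100098)
  k2 = (-0.100098, 4.017780)
  → (-1.785506, -0.088893)
1.130000: (-1.785506, -0.088893)
  k1 = (-0.088893, 3.945969)
  predictor → (-1.797062, 0.424083)
  k2 = (0.424083, 3.971508)
  → (-1.763719, 0.425743)
(u(1.26), v(1.26)) ≈ (-1.7637, 0.4257)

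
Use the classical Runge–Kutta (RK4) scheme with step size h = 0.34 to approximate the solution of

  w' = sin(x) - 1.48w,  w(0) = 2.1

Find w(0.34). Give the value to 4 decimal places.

1.3190

RK4: k1 = f(x_n, w_n); k2 = f(x_n + h/2, w_n + (h/2)·k1); k3 = f(x_n + h/2, w_n + (h/2)·k2); k4 = f(x_n + h, w_n + h·k3); w_{n+1} = w_n + (h/6)·(k1 + 2k2 + 2k3 + k4).
x=0.000000, w=2.100000:
  k1 = f(0.000000, 2.100000) = -3.108000
  k2 = f(0.170000, 1.571640) = -2.156845
  k3 = f(0.170000, 1.733336) = -2.396155
  k4 = f(0.340000, 1.285307) = -1.568767
  w ← 2.100000 + (0.34/6)·(k1 + 2k2 + 2k3 + k4) = 1.318976
w(0.34) ≈ 1.3190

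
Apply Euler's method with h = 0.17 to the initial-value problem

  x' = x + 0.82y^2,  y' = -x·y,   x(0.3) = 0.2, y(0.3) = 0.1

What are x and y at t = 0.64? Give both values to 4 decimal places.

Euler on (x,y): x_{n+1} = x_n + h·x', y_{n+1} = y_n + h·y'.
0.300000: (0.200000, 0.100000); f=(0.208200, -0.020000) → (0.235394, 0.096600)
0.470000: (0.235394, 0.096600); f=(0.243046, -0.022739) → (0.276712, 0.092734)
(x(0.64), y(0.64)) ≈ (0.2767, 0.0927)

0.2767, 0.0927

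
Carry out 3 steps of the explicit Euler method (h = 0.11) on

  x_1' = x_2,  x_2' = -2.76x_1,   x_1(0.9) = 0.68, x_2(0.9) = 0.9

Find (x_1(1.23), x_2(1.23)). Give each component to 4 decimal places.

Euler on (x_1,x_2): x_1_{n+1} = x_1_n + h·x_1', x_2_{n+1} = x_2_n + h·x_2'.
0.900000: (0.680000, 0.900000); f=(0.900000, -1.876800) → (0.779000, 0.693552)
1.010000: (0.779000, 0.693552); f=(0.693552, -2.150040) → (0.855291, 0.457048)
1.120000: (0.855291, 0.457048); f=(0.457048, -2.360602) → (0.905566, 0.197381)
(x_1(1.23), x_2(1.23)) ≈ (0.9056, 0.1974)

0.9056, 0.1974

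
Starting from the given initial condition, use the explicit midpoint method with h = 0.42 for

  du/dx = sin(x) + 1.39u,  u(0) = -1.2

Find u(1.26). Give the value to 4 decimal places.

-5.2310

Midpoint: k1 = f(x_n, u_n); k2 = f(x_n + h/2, u_n + (h/2)·k1); u_{n+1} = u_n + h·k2.
x=0.000000, u=-1.200000:
  k1 = f(0.000000, -1.200000) = -1.668000
  k2 = f(0.210000, -1.550280) = -1.946429
  u ← -1.200000 + 0.42·(-1.946429) = -2.017500
x=0.420000, u=-2.017500:
  k1 = f(0.420000, -2.017500) = -2.396565
  k2 = f(0.630000, -2.520779) = -2.914738
  u ← -2.017500 + 0.42·(-2.914738) = -3.241690
x=0.840000, u=-3.241690:
  k1 = f(0.840000, -3.241690) = -3.761306
  k2 = f(1.050000, -4.031565) = -4.736452
  u ← -3.241690 + 0.42·(-4.736452) = -5.231000
u(1.26) ≈ -5.2310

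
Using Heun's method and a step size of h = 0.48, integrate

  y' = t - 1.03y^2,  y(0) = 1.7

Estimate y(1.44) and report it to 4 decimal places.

Heun: k1 = f(t_n, y_n); k2 = f(t_n + h, y_n + h·k1); y_{n+1} = y_n + (h/2)·(k1 + k2).
t=0.000000, y=1.700000:
  k1 = f(0.000000, 1.700000) = -2.976700
  k2 = f(0.480000, 0.271184) = 0.404253
  y ← 1.700000 + (0.48/2)·(-2.976700 + 0.404253) = 1.082613
t=0.480000, y=1.082613:
  k1 = f(0.480000, 1.082613) = -0.727212
  k2 = f(0.960000, 0.733551) = 0.405760
  y ← 1.082613 + (0.48/2)·(-0.727212 + 0.405760) = 1.005464
t=0.960000, y=1.005464:
  k1 = f(0.960000, 1.005464) = -0.081287
  k2 = f(1.440000, 0.966446) = 0.477961
  y ← 1.005464 + (0.48/2)·(-0.081287 + 0.477961) = 1.100666
y(1.44) ≈ 1.1007

1.1007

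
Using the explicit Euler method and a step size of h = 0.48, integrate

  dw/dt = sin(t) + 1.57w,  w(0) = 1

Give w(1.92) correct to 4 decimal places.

11.3034

Euler: w_{n+1} = w_n + h·f(t_n, w_n).
t=0.000000, w=1.000000: f=1.570000 → w ← 1.000000 + 0.48·1.570000 = 1.753600
t=0.480000, w=1.753600: f=3.214931 → w ← 1.753600 + 0.48·3.214931 = 3.296767
t=0.960000, w=3.296767: f=5.995116 → w ← 3.296767 + 0.48·5.995116 = 6.174423
t=1.440000, w=6.174423: f=10.685302 → w ← 6.174423 + 0.48·10.685302 = 11.303367
w(1.92) ≈ 11.3034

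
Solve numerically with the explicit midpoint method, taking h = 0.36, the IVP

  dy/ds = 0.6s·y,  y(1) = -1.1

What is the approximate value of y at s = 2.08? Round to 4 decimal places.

-2.8972

Midpoint: k1 = f(s_n, y_n); k2 = f(s_n + h/2, y_n + (h/2)·k1); y_{n+1} = y_n + h·k2.
s=1.000000, y=-1.100000:
  k1 = f(1.000000, -1.100000) = -0.660000
  k2 = f(1.180000, -1.218800) = -0.862910
  y ← -1.100000 + 0.36·(-0.862910) = -1.410648
s=1.360000, y=-1.410648:
  k1 = f(1.360000, -1.410648) = -1.151089
  k2 = f(1.540000, -1.617844) = -1.494888
  y ← -1.410648 + 0.36·(-1.494888) = -1.948807
s=1.720000, y=-1.948807:
  k1 = f(1.720000, -1.948807) = -2.011169
  k2 = f(1.900000, -2.310818) = -2.634332
  y ← -1.948807 + 0.36·(-2.634332) = -2.897167
y(2.08) ≈ -2.8972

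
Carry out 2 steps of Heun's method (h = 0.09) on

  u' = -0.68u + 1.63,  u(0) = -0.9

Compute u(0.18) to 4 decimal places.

Heun: k1 = f(x_n, u_n); k2 = f(x_n + h, u_n + h·k1); u_{n+1} = u_n + (h/2)·(k1 + k2).
x=0.000000, u=-0.900000:
  k1 = f(0.000000, -0.900000) = 2.242000
  k2 = f(0.090000, -0.698220) = 2.104790
  u ← -0.900000 + (0.09/2)·(2.242000 + 2.104790) = -0.704394
x=0.090000, u=-0.704394:
  k1 = f(0.090000, -0.704394) = 2.108988
  k2 = f(0.180000, -0.514586) = 1.979918
  u ← -0.704394 + (0.09/2)·(2.108988 + 1.979918) = -0.520394
u(0.18) ≈ -0.5204

-0.5204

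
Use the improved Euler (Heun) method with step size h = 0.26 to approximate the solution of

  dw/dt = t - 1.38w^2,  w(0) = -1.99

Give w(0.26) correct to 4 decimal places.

Heun: k1 = f(t_n, w_n); k2 = f(t_n + h, w_n + h·k1); w_{n+1} = w_n + (h/2)·(k1 + k2).
t=0.000000, w=-1.990000:
  k1 = f(0.000000, -1.990000) = -5.464938
  k2 = f(0.260000, -3.410884) = -15.795098
  w ← -1.990000 + (0.26/2)·(-5.464938 + (-15.795098)) = -4.753805
w(0.26) ≈ -4.7538

-4.7538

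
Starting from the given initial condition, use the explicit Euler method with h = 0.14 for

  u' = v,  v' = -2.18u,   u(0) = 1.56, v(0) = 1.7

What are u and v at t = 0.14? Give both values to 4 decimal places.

1.7980, 1.2239

Euler on (u,v): u_{n+1} = u_n + h·u', v_{n+1} = v_n + h·v'.
0.000000: (1.560000, 1.700000); f=(1.700000, -3.400800) → (1.798000, 1.223888)
(u(0.14), v(0.14)) ≈ (1.7980, 1.2239)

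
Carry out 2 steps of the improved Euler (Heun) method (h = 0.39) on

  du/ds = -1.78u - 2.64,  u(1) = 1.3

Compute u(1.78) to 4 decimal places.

Heun: k1 = f(s_n, u_n); k2 = f(s_n + h, u_n + h·k1); u_{n+1} = u_n + (h/2)·(k1 + k2).
s=1.000000, u=1.300000:
  k1 = f(1.000000, 1.300000) = -4.954000
  k2 = f(1.390000, -0.632060) = -1.514933
  u ← 1.300000 + (0.39/2)·(-4.954000 + (-1.514933)) = 0.038558
s=1.390000, u=0.038558:
  k1 = f(1.390000, 0.038558) = -2.708633
  k2 = f(1.780000, -1.017809) = -0.828300
  u ← 0.038558 + (0.39/2)·(-2.708633 + (-0.828300)) = -0.651144
u(1.78) ≈ -0.6511

-0.6511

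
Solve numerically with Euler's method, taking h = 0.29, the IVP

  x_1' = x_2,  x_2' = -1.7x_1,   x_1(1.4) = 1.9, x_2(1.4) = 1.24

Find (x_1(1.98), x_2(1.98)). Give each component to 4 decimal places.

Euler on (x_1,x_2): x_1_{n+1} = x_1_n + h·x_1', x_2_{n+1} = x_2_n + h·x_2'.
1.400000: (1.900000, 1.240000); f=(1.240000, -3.230000) → (2.259600, 0.303300)
1.690000: (2.259600, 0.303300); f=(0.303300, -3.841320) → (2.347557, -0.810683)
(x_1(1.98), x_2(1.98)) ≈ (2.3476, -0.8107)

2.3476, -0.8107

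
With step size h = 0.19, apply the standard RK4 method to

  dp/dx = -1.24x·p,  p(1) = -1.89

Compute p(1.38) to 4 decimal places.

RK4: k1 = f(x_n, p_n); k2 = f(x_n + h/2, p_n + (h/2)·k1); k3 = f(x_n + h/2, p_n + (h/2)·k2); k4 = f(x_n + h, p_n + h·k3); p_{n+1} = p_n + (h/6)·(k1 + 2k2 + 2k3 + k4).
x=1.000000, p=-1.890000:
  k1 = f(1.000000, -1.890000) = 2.343600
  k2 = f(1.095000, -1.667358) = 2.263939
  k3 = f(1.095000, -1.674926) = 2.274214
  k4 = f(1.190000, -1.457899) = 2.151276
  p ← -1.890000 + (0.19/6)·(k1 + 2k2 + 2k3 + k4) = -1.460246
x=1.190000, p=-1.460246:
  k1 = f(1.190000, -1.460246) = 2.154739
  k2 = f(1.285000, -1.255546) = 2.000587
  k3 = f(1.285000, -1.270190) = 2.023921
  k4 = f(1.380000, -1.075701) = 1.840739
  p ← -1.460246 + (0.19/6)·(k1 + 2k2 + 2k3 + k4) = -1.078837
p(1.38) ≈ -1.0788

-1.0788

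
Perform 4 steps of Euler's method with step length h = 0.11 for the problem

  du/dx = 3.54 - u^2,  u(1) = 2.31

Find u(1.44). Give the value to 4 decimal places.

Euler: u_{n+1} = u_n + h·f(x_n, u_n).
x=1.000000, u=2.310000: f=-1.796100 → u ← 2.310000 + 0.11·(-1.796100) = 2.112429
x=1.110000, u=2.112429: f=-0.922356 → u ← 2.112429 + 0.11·(-0.922356) = 2.010970
x=1.220000, u=2.010970: f=-0.504000 → u ← 2.010970 + 0.11·(-0.504000) = 1.955530
x=1.330000, u=1.955530: f=-0.284097 → u ← 1.955530 + 0.11·(-0.284097) = 1.924279
u(1.44) ≈ 1.9243

1.9243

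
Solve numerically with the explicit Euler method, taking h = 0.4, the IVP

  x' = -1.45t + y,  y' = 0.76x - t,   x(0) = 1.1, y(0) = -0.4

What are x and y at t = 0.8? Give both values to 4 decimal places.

0.6818, 0.0602

Euler on (x,y): x_{n+1} = x_n + h·x', y_{n+1} = y_n + h·y'.
0.000000: (1.100000, -0.400000); f=(-0.400000, 0.836000) → (0.940000, -0.065600)
0.400000: (0.940000, -0.065600); f=(-0.645600, 0.314400) → (0.681760, 0.060160)
(x(0.8), y(0.8)) ≈ (0.6818, 0.0602)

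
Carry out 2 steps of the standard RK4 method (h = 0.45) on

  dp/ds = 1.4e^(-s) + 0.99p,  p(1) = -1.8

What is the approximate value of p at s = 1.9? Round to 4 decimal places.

-3.8611

RK4: k1 = f(s_n, p_n); k2 = f(s_n + h/2, p_n + (h/2)·k1); k3 = f(s_n + h/2, p_n + (h/2)·k2); k4 = f(s_n + h, p_n + h·k3); p_{n+1} = p_n + (h/6)·(k1 + 2k2 + 2k3 + k4).
s=1.000000, p=-1.800000:
  k1 = f(1.000000, -1.800000) = -1.266969
  k2 = f(1.225000, -2.085068) = -1.652957
  k3 = f(1.225000, -2.171915) = -1.738935
  k4 = f(1.450000, -2.582521) = -2.228297
  p ← -1.800000 + (0.45/6)·(k1 + 2k2 + 2k3 + k4) = -2.570929
s=1.450000, p=-2.570929:
  k1 = f(1.450000, -2.570929) = -2.216821
  k2 = f(1.675000, -3.069713) = -2.776785
  k3 = f(1.675000, -3.195705) = -2.901517
  k4 = f(1.900000, -3.876611) = -3.628449
  p ← -2.570929 + (0.45/6)·(k1 + 2k2 + 2k3 + k4) = -3.861069
p(1.9) ≈ -3.8611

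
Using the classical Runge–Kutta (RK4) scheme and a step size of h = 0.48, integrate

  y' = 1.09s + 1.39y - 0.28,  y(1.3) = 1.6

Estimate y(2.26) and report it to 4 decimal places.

RK4: k1 = f(s_n, y_n); k2 = f(s_n + h/2, y_n + (h/2)·k1); k3 = f(s_n + h/2, y_n + (h/2)·k2); k4 = f(s_n + h, y_n + h·k3); y_{n+1} = y_n + (h/6)·(k1 + 2k2 + 2k3 + k4).
s=1.300000, y=1.600000:
  k1 = f(1.300000, 1.600000) = 3.361000
  k2 = f(1.540000, 2.406640) = 4.743830
  k3 = f(1.540000, 2.738519) = 5.205142
  k4 = f(1.780000, 4.098468) = 7.357070
  y ← 1.600000 + (0.48/6)·(k1 + 2k2 + 2k3 + k4) = 4.049281
s=1.780000, y=4.049281:
  k1 = f(1.780000, 4.049281) = 7.288701
  k2 = f(2.020000, 5.798569) = 9.981811
  k3 = f(2.020000, 6.444916) = 10.880233
  k4 = f(2.260000, 9.271793) = 15.071192
  y ← 4.049281 + (0.48/6)·(k1 + 2k2 + 2k3 + k4) = 9.175999
y(2.26) ≈ 9.1760

9.1760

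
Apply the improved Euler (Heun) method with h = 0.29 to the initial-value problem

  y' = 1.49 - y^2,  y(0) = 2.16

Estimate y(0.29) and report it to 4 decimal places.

1.6930

Heun: k1 = f(t_n, y_n); k2 = f(t_n + h, y_n + h·k1); y_{n+1} = y_n + (h/2)·(k1 + k2).
t=0.000000, y=2.160000:
  k1 = f(0.000000, 2.160000) = -3.175600
  k2 = f(0.290000, 1.239076) = -0.045309
  y ← 2.160000 + (0.29/2)·(-3.175600 + (-0.045309)) = 1.692968
y(0.29) ≈ 1.6930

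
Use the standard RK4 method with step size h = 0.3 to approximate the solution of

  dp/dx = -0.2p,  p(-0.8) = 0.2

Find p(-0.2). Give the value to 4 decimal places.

0.1774

RK4: k1 = f(x_n, p_n); k2 = f(x_n + h/2, p_n + (h/2)·k1); k3 = f(x_n + h/2, p_n + (h/2)·k2); k4 = f(x_n + h, p_n + h·k3); p_{n+1} = p_n + (h/6)·(k1 + 2k2 + 2k3 + k4).
x=-0.800000, p=0.200000:
  k1 = f(-0.800000, 0.200000) = -0.040000
  k2 = f(-0.650000, 0.194000) = -0.038800
  k3 = f(-0.650000, 0.194180) = -0.038836
  k4 = f(-0.500000, 0.188349) = -0.037670
  p ← 0.200000 + (0.3/6)·(k1 + 2k2 + 2k3 + k4) = 0.188353
x=-0.500000, p=0.188353:
  k1 = f(-0.500000, 0.188353) = -0.037671
  k2 = f(-0.350000, 0.182702) = -0.036540
  k3 = f(-0.350000, 0.182872) = -0.036574
  k4 = f(-0.200000, 0.177381) = -0.035476
  p ← 0.188353 + (0.3/6)·(k1 + 2k2 + 2k3 + k4) = 0.177384
p(-0.2) ≈ 0.1774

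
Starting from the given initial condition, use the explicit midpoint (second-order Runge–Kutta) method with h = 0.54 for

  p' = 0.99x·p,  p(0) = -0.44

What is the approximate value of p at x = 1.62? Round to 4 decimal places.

-1.4534

Midpoint: k1 = f(x_n, p_n); k2 = f(x_n + h/2, p_n + (h/2)·k1); p_{n+1} = p_n + h·k2.
x=0.000000, p=-0.440000:
  k1 = f(0.000000, -0.440000) = 0.000000
  k2 = f(0.270000, -0.440000) = -0.117612
  p ← -0.440000 + 0.54·(-0.117612) = -0.503510
x=0.540000, p=-0.503510:
  k1 = f(0.540000, -0.503510) = -0.269177
  k2 = f(0.810000, -0.576188) = -0.462045
  p ← -0.503510 + 0.54·(-0.462045) = -0.753015
x=1.080000, p=-0.753015:
  k1 = f(1.080000, -0.753015) = -0.805124
  k2 = f(1.350000, -0.970398) = -1.296937
  p ← -0.753015 + 0.54·(-1.296937) = -1.453361
p(1.62) ≈ -1.4534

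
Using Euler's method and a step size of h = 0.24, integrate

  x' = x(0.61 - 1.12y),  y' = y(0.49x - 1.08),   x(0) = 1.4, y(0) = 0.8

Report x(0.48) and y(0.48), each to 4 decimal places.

Euler on (x,y): x_{n+1} = x_n + h·x', y_{n+1} = y_n + h·y'.
0.000000: (1.400000, 0.800000); f=(-0.400400, -0.315200) → (1.303904, 0.724352)
0.240000: (1.303904, 0.724352); f=(-0.262442, -0.319502) → (1.240918, 0.647671)
(x(0.48), y(0.48)) ≈ (1.2409, 0.6477)

1.2409, 0.6477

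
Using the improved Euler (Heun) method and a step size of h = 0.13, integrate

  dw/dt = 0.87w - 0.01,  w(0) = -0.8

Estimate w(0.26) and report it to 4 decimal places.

Heun: k1 = f(t_n, w_n); k2 = f(t_n + h, w_n + h·k1); w_{n+1} = w_n + (h/2)·(k1 + k2).
t=0.000000, w=-0.800000:
  k1 = f(0.000000, -0.800000) = -0.706000
  k2 = f(0.130000, -0.891780) = -0.785849
  w ← -0.800000 + (0.13/2)·(-0.706000 + (-0.785849)) = -0.896970
t=0.130000, w=-0.896970:
  k1 = f(0.130000, -0.896970) = -0.790364
  k2 = f(0.260000, -0.999717) = -0.879754
  w ← -0.896970 + (0.13/2)·(-0.790364 + (-0.879754)) = -1.005528
w(0.26) ≈ -1.0055

-1.0055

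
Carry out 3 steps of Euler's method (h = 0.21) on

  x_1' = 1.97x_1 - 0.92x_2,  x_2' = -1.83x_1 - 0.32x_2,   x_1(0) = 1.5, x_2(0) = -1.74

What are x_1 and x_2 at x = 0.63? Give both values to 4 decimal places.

Euler on (x_1,x_2): x_1_{n+1} = x_1_n + h·x_1', x_2_{n+1} = x_2_n + h·x_2'.
0.000000: (1.500000, -1.740000); f=(4.555800, -2.188200) → (2.456718, -2.199522)
0.210000: (2.456718, -2.199522); f=(6.863295, -3.791947) → (3.898010, -2.995831)
0.420000: (3.898010, -2.995831); f=(10.435244, -6.174692) → (6.089411, -4.292516)
(x_1(0.63), x_2(0.63)) ≈ (6.0894, -4.2925)

6.0894, -4.2925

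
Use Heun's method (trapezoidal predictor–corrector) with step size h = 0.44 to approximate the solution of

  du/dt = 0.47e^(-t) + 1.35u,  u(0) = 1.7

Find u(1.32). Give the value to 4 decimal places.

Heun: k1 = f(t_n, u_n); k2 = f(t_n + h, u_n + h·k1); u_{n+1} = u_n + (h/2)·(k1 + k2).
t=0.000000, u=1.700000:
  k1 = f(0.000000, 1.700000) = 2.765000
  k2 = f(0.440000, 2.916600) = 4.240107
  u ← 1.700000 + (0.44/2)·(2.765000 + 4.240107) = 3.241124
t=0.440000, u=3.241124:
  k1 = f(0.440000, 3.241124) = 4.678214
  k2 = f(0.880000, 5.299538) = 7.349324
  u ← 3.241124 + (0.44/2)·(4.678214 + 7.349324) = 5.887182
t=0.880000, u=5.887182:
  k1 = f(0.880000, 5.887182) = 8.142644
  k2 = f(1.320000, 9.469945) = 12.909979
  u ← 5.887182 + (0.44/2)·(8.142644 + 12.909979) = 10.518759
u(1.32) ≈ 10.5188

10.5188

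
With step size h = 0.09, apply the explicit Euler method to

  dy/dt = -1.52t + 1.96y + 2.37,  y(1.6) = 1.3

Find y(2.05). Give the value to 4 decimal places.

2.7425

Euler: y_{n+1} = y_n + h·f(t_n, y_n).
t=1.600000, y=1.300000: f=2.486000 → y ← 1.300000 + 0.09·2.486000 = 1.523740
t=1.690000, y=1.523740: f=2.787730 → y ← 1.523740 + 0.09·2.787730 = 1.774636
t=1.780000, y=1.774636: f=3.142686 → y ← 1.774636 + 0.09·3.142686 = 2.057477
t=1.870000, y=2.057477: f=3.560256 → y ← 2.057477 + 0.09·3.560256 = 2.377901
t=1.960000, y=2.377901: f=4.051485 → y ← 2.377901 + 0.09·4.051485 = 2.742534
y(2.05) ≈ 2.7425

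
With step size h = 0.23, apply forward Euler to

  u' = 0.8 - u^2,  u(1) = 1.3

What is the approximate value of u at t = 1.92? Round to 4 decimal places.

0.9297

Euler: u_{n+1} = u_n + h·f(t_n, u_n).
t=1.000000, u=1.300000: f=-0.890000 → u ← 1.300000 + 0.23·(-0.890000) = 1.095300
t=1.230000, u=1.095300: f=-0.399682 → u ← 1.095300 + 0.23·(-0.399682) = 1.003373
t=1.460000, u=1.003373: f=-0.206758 → u ← 1.003373 + 0.23·(-0.206758) = 0.955819
t=1.690000, u=0.955819: f=-0.113590 → u ← 0.955819 + 0.23·(-0.113590) = 0.929693
u(1.92) ≈ 0.9297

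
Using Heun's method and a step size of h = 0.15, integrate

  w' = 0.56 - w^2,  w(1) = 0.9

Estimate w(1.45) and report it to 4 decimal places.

Heun: k1 = f(t_n, w_n); k2 = f(t_n + h, w_n + h·k1); w_{n+1} = w_n + (h/2)·(k1 + k2).
t=1.000000, w=0.900000:
  k1 = f(1.000000, 0.900000) = -0.250000
  k2 = f(1.150000, 0.862500) = -0.183906
  w ← 0.900000 + (0.15/2)·(-0.250000 + (-0.183906)) = 0.867457
t=1.150000, w=0.867457:
  k1 = f(1.150000, 0.867457) = -0.192482
  k2 = f(1.300000, 0.838585) = -0.143224
  w ← 0.867457 + (0.15/2)·(-0.192482 + (-0.143224)) = 0.842279
t=1.300000, w=0.842279:
  k1 = f(1.300000, 0.842279) = -0.149434
  k2 = f(1.450000, 0.819864) = -0.112177
  w ← 0.842279 + (0.15/2)·(-0.149434 + (-0.112177)) = 0.822658
w(1.45) ≈ 0.8227

0.8227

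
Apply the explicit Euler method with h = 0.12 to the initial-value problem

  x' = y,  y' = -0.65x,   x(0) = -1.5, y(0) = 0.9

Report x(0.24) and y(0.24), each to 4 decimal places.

-1.2700, 1.1256

Euler on (x,y): x_{n+1} = x_n + h·x', y_{n+1} = y_n + h·y'.
0.000000: (-1.500000, 0.900000); f=(0.900000, 0.975000) → (-1.392000, 1.017000)
0.120000: (-1.392000, 1.017000); f=(1.017000, 0.904800) → (-1.269960, 1.125576)
(x(0.24), y(0.24)) ≈ (-1.2700, 1.1256)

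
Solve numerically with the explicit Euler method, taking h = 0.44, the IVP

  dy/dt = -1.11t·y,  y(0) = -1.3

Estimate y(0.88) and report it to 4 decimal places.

-1.0206

Euler: y_{n+1} = y_n + h·f(t_n, y_n).
t=0.000000, y=-1.300000: f=0.000000 → y ← -1.300000 + 0.44·0.000000 = -1.300000
t=0.440000, y=-1.300000: f=0.634920 → y ← -1.300000 + 0.44·0.634920 = -1.020635
y(0.88) ≈ -1.0206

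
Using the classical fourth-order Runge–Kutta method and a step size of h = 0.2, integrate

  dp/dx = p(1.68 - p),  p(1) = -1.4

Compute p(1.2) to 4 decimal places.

RK4: k1 = f(x_n, p_n); k2 = f(x_n + h/2, p_n + (h/2)·k1); k3 = f(x_n + h/2, p_n + (h/2)·k2); k4 = f(x_n + h, p_n + h·k3); p_{n+1} = p_n + (h/6)·(k1 + 2k2 + 2k3 + k4).
x=1.000000, p=-1.400000:
  k1 = f(1.000000, -1.400000) = -4.312000
  k2 = f(1.100000, -1.831200) = -6.429709
  k3 = f(1.100000, -2.042971) = -7.605921
  k4 = f(1.200000, -2.921184) = -13.440907
  p ← -1.400000 + (0.2/6)·(k1 + 2k2 + 2k3 + k4) = -2.927472
p(1.2) ≈ -2.9275

-2.9275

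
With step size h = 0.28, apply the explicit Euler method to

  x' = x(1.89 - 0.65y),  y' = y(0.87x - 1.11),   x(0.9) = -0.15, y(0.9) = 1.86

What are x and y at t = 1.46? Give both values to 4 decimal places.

-0.2337, 0.7838

Euler on (x,y): x_{n+1} = x_n + h·x', y_{n+1} = y_n + h·y'.
0.900000: (-0.150000, 1.860000); f=(-0.102150, -2.307330) → (-0.178602, 1.213948)
1.180000: (-0.178602, 1.213948); f=(-0.196629, -1.536110) → (-0.233658, 0.783837)
(x(1.46), y(1.46)) ≈ (-0.2337, 0.7838)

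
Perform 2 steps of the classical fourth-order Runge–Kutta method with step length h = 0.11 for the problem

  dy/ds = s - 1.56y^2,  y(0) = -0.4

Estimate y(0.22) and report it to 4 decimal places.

RK4: k1 = f(s_n, y_n); k2 = f(s_n + h/2, y_n + (h/2)·k1); k3 = f(s_n + h/2, y_n + (h/2)·k2); k4 = f(s_n + h, y_n + h·k3); y_{n+1} = y_n + (h/6)·(k1 + 2k2 + 2k3 + k4).
s=0.000000, y=-0.400000:
  k1 = f(0.000000, -0.400000) = -0.249600
  k2 = f(0.055000, -0.413728) = -0.212027
  k3 = f(0.055000, -0.411661) = -0.209366
  k4 = f(0.110000, -0.423030) = -0.169169
  y ← -0.400000 + (0.11/6)·(k1 + 2k2 + 2k3 + k4) = -0.423128
s=0.110000, y=-0.423128:
  k1 = f(0.110000, -0.423128) = -0.169299
  k2 = f(0.165000, -0.432440) = -0.126727
  k3 = f(0.165000, -0.430098) = -0.123576
  k4 = f(0.220000, -0.436722) = -0.077533
  y ← -0.423128 + (0.11/6)·(k1 + 2k2 + 2k3 + k4) = -0.436831
y(0.22) ≈ -0.4368

-0.4368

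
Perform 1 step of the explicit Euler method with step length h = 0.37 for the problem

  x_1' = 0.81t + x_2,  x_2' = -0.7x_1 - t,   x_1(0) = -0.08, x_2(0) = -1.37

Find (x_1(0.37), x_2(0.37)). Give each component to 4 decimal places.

-0.5869, -1.3493

Euler on (x_1,x_2): x_1_{n+1} = x_1_n + h·x_1', x_2_{n+1} = x_2_n + h·x_2'.
0.000000: (-0.080000, -1.370000); f=(-1.370000, 0.056000) → (-0.586900, -1.349280)
(x_1(0.37), x_2(0.37)) ≈ (-0.5869, -1.3493)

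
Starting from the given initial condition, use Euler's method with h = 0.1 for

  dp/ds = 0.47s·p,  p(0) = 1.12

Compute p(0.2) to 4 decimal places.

1.1253

Euler: p_{n+1} = p_n + h·f(s_n, p_n).
s=0.000000, p=1.120000: f=0.000000 → p ← 1.120000 + 0.1·0.000000 = 1.120000
s=0.100000, p=1.120000: f=0.052640 → p ← 1.120000 + 0.1·0.052640 = 1.125264
p(0.2) ≈ 1.1253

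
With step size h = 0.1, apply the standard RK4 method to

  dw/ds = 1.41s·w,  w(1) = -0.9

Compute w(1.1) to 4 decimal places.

-1.0436

RK4: k1 = f(s_n, w_n); k2 = f(s_n + h/2, w_n + (h/2)·k1); k3 = f(s_n + h/2, w_n + (h/2)·k2); k4 = f(s_n + h, w_n + h·k3); w_{n+1} = w_n + (h/6)·(k1 + 2k2 + 2k3 + k4).
s=1.000000, w=-0.900000:
  k1 = f(1.000000, -0.900000) = -1.269000
  k2 = f(1.050000, -0.963450) = -1.426388
  k3 = f(1.050000, -0.971319) = -1.438038
  k4 = f(1.100000, -1.043804) = -1.618940
  w ← -0.900000 + (0.1/6)·(k1 + 2k2 + 2k3 + k4) = -1.043613
w(1.1) ≈ -1.0436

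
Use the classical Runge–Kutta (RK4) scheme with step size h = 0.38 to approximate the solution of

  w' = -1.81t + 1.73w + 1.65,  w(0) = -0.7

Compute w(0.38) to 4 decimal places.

RK4: k1 = f(t_n, w_n); k2 = f(t_n + h/2, w_n + (h/2)·k1); k3 = f(t_n + h/2, w_n + (h/2)·k2); k4 = f(t_n + h, w_n + h·k3); w_{n+1} = w_n + (h/6)·(k1 + 2k2 + 2k3 + k4).
t=0.000000, w=-0.700000:
  k1 = f(0.000000, -0.700000) = 0.439000
  k2 = f(0.190000, -0.616590) = 0.239399
  k3 = f(0.190000, -0.654514) = 0.173791
  k4 = f(0.380000, -0.633960) = -0.134550
  w ← -0.700000 + (0.38/6)·(k1 + 2k2 + 2k3 + k4) = -0.628381
w(0.38) ≈ -0.6284

-0.6284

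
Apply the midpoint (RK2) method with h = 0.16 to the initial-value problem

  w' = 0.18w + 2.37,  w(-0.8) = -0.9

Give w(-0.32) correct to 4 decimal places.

Midpoint: k1 = f(x_n, w_n); k2 = f(x_n + h/2, w_n + (h/2)·k1); w_{n+1} = w_n + h·k2.
x=-0.800000, w=-0.900000:
  k1 = f(-0.800000, -0.900000) = 2.208000
  k2 = f(-0.720000, -0.723360) = 2.239795
  w ← -0.900000 + 0.16·2.239795 = -0.541633
x=-0.640000, w=-0.541633:
  k1 = f(-0.640000, -0.541633) = 2.272506
  k2 = f(-0.560000, -0.359832) = 2.305230
  w ← -0.541633 + 0.16·2.305230 = -0.172796
x=-0.480000, w=-0.172796:
  k1 = f(-0.480000, -0.172796) = 2.338897
  k2 = f(-0.400000, 0.014316) = 2.372577
  w ← -0.172796 + 0.16·2.372577 = 0.206816
w(-0.32) ≈ 0.2068

0.2068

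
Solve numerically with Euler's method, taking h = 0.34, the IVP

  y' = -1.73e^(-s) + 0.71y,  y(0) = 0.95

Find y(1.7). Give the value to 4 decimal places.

-0.2706

Euler: y_{n+1} = y_n + h·f(s_n, y_n).
s=0.000000, y=0.950000: f=-1.055500 → y ← 0.950000 + 0.34·(-1.055500) = 0.591130
s=0.340000, y=0.591130: f=-0.811660 → y ← 0.591130 + 0.34·(-0.811660) = 0.315165
s=0.680000, y=0.315165: f=-0.652680 → y ← 0.315165 + 0.34·(-0.652680) = 0.093254
s=1.020000, y=0.093254: f=-0.557619 → y ← 0.093254 + 0.34·(-0.557619) = -0.096336
s=1.360000, y=-0.096336: f=-0.512422 → y ← -0.096336 + 0.34·(-0.512422) = -0.270559
y(1.7) ≈ -0.2706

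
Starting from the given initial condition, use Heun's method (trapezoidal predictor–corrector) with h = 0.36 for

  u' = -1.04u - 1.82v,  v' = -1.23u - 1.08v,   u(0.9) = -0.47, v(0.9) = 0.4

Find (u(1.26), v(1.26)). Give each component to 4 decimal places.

-0.5572, 0.4614

Heun on (u,v): k1 = f(s_n, state_n); k2 = f(s_n + h, state_n + h·k1); state_{n+1} = state_n + (h/2)·(k1 + k2).
0.900000: (-0.470000, 0.400000)
  k1 = (-0.239200, 0.146100)
  predictor → (-0.556112, 0.452596)
  k2 = (-0.245368, 0.195214)
  → (-0.557222, 0.461437)
(u(1.26), v(1.26)) ≈ (-0.5572, 0.4614)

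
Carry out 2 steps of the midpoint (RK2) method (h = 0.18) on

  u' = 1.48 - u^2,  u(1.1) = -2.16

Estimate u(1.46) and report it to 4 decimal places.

-5.0798

Midpoint: k1 = f(t_n, u_n); k2 = f(t_n + h/2, u_n + (h/2)·k1); u_{n+1} = u_n + h·k2.
t=1.100000, u=-2.160000:
  k1 = f(1.100000, -2.160000) = -3.185600
  k2 = f(1.190000, -2.446704) = -4.506360
  u ← -2.160000 + 0.18·(-4.506360) = -2.971145
t=1.280000, u=-2.971145:
  k1 = f(1.280000, -2.971145) = -7.347702
  k2 = f(1.370000, -3.632438) = -11.714606
  u ← -2.971145 + 0.18·(-11.714606) = -5.079774
u(1.46) ≈ -5.0798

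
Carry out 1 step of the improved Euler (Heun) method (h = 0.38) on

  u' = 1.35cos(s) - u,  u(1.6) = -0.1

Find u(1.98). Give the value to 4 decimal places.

-0.1759

Heun: k1 = f(s_n, u_n); k2 = f(s_n + h, u_n + h·k1); u_{n+1} = u_n + (h/2)·(k1 + k2).
s=1.600000, u=-0.100000:
  k1 = f(1.600000, -0.100000) = 0.060581
  k2 = f(1.980000, -0.076979) = -0.460157
  u ← -0.100000 + (0.38/2)·(0.060581 + (-0.460157)) = -0.175920
u(1.98) ≈ -0.1759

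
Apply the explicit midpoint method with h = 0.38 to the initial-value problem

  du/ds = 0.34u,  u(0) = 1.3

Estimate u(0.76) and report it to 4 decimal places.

1.6822

Midpoint: k1 = f(s_n, u_n); k2 = f(s_n + h/2, u_n + (h/2)·k1); u_{n+1} = u_n + h·k2.
s=0.000000, u=1.300000:
  k1 = f(0.000000, 1.300000) = 0.442000
  k2 = f(0.190000, 1.383980) = 0.470553
  u ← 1.300000 + 0.38·0.470553 = 1.478810
s=0.380000, u=1.478810:
  k1 = f(0.380000, 1.478810) = 0.502795
  k2 = f(0.570000, 1.574341) = 0.535276
  u ← 1.478810 + 0.38·0.535276 = 1.682215
u(0.76) ≈ 1.6822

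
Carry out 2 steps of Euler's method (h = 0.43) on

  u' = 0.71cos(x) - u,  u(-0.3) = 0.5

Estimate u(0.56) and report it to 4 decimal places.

0.6314

Euler: u_{n+1} = u_n + h·f(x_n, u_n).
x=-0.300000, u=0.500000: f=0.178289 → u ← 0.500000 + 0.43·0.178289 = 0.576664
x=0.130000, u=0.576664: f=0.127345 → u ← 0.576664 + 0.43·0.127345 = 0.631422
u(0.56) ≈ 0.6314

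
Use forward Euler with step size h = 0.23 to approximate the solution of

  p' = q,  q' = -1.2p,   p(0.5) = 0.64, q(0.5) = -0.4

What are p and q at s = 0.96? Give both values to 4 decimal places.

0.4154, -0.7279

Euler on (p,q): p_{n+1} = p_n + h·p', q_{n+1} = q_n + h·q'.
0.500000: (0.640000, -0.400000); f=(-0.400000, -0.768000) → (0.548000, -0.576640)
0.730000: (0.548000, -0.576640); f=(-0.576640, -0.657600) → (0.415373, -0.727888)
(p(0.96), q(0.96)) ≈ (0.4154, -0.7279)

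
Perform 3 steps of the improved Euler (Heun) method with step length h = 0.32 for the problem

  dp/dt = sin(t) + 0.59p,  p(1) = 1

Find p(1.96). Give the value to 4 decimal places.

Heun: k1 = f(t_n, p_n); k2 = f(t_n + h, p_n + h·k1); p_{n+1} = p_n + (h/2)·(k1 + k2).
t=1.000000, p=1.000000:
  k1 = f(1.000000, 1.000000) = 1.431471
  k2 = f(1.320000, 1.458071) = 1.828977
  p ← 1.000000 + (0.32/2)·(1.431471 + 1.828977) = 1.521672
t=1.320000, p=1.521672:
  k1 = f(1.320000, 1.521672) = 1.866501
  k2 = f(1.640000, 2.118952) = 2.247788
  p ← 1.521672 + (0.32/2)·(1.866501 + 2.247788) = 2.179958
t=1.640000, p=2.179958:
  k1 = f(1.640000, 2.179958) = 2.283782
  k2 = f(1.960000, 2.910768) = 2.642565
  p ← 2.179958 + (0.32/2)·(2.283782 + 2.642565) = 2.968173
p(1.96) ≈ 2.9682

2.9682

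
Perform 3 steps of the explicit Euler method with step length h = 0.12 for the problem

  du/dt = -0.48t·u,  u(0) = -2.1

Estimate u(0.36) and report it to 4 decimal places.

-2.0567

Euler: u_{n+1} = u_n + h·f(t_n, u_n).
t=0.000000, u=-2.100000: f=0.000000 → u ← -2.100000 + 0.12·0.000000 = -2.100000
t=0.120000, u=-2.100000: f=0.120960 → u ← -2.100000 + 0.12·0.120960 = -2.085485
t=0.240000, u=-2.085485: f=0.240248 → u ← -2.085485 + 0.12·0.240248 = -2.056655
u(0.36) ≈ -2.0567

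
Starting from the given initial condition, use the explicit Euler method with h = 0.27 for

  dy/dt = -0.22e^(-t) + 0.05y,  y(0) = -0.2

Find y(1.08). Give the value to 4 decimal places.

Euler: y_{n+1} = y_n + h·f(t_n, y_n).
t=0.000000, y=-0.200000: f=-0.230000 → y ← -0.200000 + 0.27·(-0.230000) = -0.262100
t=0.270000, y=-0.262100: f=-0.181048 → y ← -0.262100 + 0.27·(-0.181048) = -0.310983
t=0.540000, y=-0.310983: f=-0.143754 → y ← -0.310983 + 0.27·(-0.143754) = -0.349797
t=0.810000, y=-0.349797: f=-0.115359 → y ← -0.349797 + 0.27·(-0.115359) = -0.380943
y(1.08) ≈ -0.3809

-0.3809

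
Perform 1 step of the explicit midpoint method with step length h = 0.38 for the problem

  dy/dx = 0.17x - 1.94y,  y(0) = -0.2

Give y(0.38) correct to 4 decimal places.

Midpoint: k1 = f(x_n, y_n); k2 = f(x_n + h/2, y_n + (h/2)·k1); y_{n+1} = y_n + h·k2.
x=0.000000, y=-0.200000:
  k1 = f(0.000000, -0.200000) = 0.388000
  k2 = f(0.190000, -0.126280) = 0.277283
  y ← -0.200000 + 0.38·0.277283 = -0.094632
y(0.38) ≈ -0.0946

-0.0946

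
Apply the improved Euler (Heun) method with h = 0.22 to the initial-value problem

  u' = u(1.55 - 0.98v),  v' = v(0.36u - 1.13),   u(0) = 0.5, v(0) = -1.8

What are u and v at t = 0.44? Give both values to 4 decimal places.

Heun on (u,v): k1 = f(t_n, state_n); k2 = f(t_n + h, state_n + h·k1); state_{n+1} = state_n + (h/2)·(k1 + k2).
0.000000: (0.500000, -1.800000)
  k1 = (1.657000, 1.710000)
  predictor → (0.864540, -1.423800)
  k2 = (2.546350, 1.165758)
  → (0.962369, -1.483667)
0.220000: (0.962369, -1.483667)
  k1 = (2.890949, 1.162523)
  predictor → (1.598377, -1.227912)
  k2 = (4.400897, 0.680980)
  → (1.764472, -1.280881)
(u(0.44), v(0.44)) ≈ (1.7645, -1.2809)

1.7645, -1.2809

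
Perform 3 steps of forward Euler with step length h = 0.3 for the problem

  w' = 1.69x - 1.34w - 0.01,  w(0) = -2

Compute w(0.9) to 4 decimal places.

-0.0384

Euler: w_{n+1} = w_n + h·f(x_n, w_n).
x=0.000000, w=-2.000000: f=2.670000 → w ← -2.000000 + 0.3·2.670000 = -1.199000
x=0.300000, w=-1.199000: f=2.103660 → w ← -1.199000 + 0.3·2.103660 = -0.567902
x=0.600000, w=-0.567902: f=1.764989 → w ← -0.567902 + 0.3·1.764989 = -0.038405
w(0.9) ≈ -0.0384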